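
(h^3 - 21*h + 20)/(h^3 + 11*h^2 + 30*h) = (h^2 - 5*h + 4)/(h*(h + 6))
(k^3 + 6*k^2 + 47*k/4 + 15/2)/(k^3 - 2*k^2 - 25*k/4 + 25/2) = (2*k^2 + 7*k + 6)/(2*k^2 - 9*k + 10)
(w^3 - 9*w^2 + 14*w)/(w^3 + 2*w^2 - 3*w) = (w^2 - 9*w + 14)/(w^2 + 2*w - 3)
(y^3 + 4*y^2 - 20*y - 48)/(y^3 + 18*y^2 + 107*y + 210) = (y^2 - 2*y - 8)/(y^2 + 12*y + 35)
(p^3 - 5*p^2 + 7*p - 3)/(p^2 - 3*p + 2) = (p^2 - 4*p + 3)/(p - 2)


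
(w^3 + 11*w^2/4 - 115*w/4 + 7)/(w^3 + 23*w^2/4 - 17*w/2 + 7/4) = (w - 4)/(w - 1)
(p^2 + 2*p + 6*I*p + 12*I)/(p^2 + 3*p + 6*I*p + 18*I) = (p + 2)/(p + 3)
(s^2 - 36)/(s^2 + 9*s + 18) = (s - 6)/(s + 3)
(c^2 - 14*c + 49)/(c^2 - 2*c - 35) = (c - 7)/(c + 5)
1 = 1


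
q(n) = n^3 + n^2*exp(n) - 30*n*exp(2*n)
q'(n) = n^2*exp(n) + 3*n^2 - 60*n*exp(2*n) + 2*n*exp(n) - 30*exp(2*n)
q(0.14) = -5.53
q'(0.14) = -50.40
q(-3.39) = -38.46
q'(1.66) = -3544.56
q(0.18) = -7.70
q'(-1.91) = 12.77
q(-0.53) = 5.53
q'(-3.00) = 27.52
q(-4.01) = -64.15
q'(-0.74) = 4.48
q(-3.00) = -26.33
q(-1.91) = -5.17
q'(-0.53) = 1.01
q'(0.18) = -57.91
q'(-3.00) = 27.52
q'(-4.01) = 48.46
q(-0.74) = 4.91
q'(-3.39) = 34.83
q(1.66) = -1358.42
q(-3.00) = -26.33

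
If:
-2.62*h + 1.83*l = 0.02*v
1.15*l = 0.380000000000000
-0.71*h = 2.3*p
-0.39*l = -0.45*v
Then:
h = 0.23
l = 0.33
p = -0.07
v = 0.29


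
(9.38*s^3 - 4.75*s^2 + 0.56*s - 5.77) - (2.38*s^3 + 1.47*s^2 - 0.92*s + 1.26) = 7.0*s^3 - 6.22*s^2 + 1.48*s - 7.03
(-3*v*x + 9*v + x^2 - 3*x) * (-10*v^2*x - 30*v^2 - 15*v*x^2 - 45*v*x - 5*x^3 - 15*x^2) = 30*v^3*x^2 - 270*v^3 + 35*v^2*x^3 - 315*v^2*x - 5*x^5 + 45*x^3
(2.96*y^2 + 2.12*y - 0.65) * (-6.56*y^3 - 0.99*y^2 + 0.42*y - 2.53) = -19.4176*y^5 - 16.8376*y^4 + 3.4084*y^3 - 5.9549*y^2 - 5.6366*y + 1.6445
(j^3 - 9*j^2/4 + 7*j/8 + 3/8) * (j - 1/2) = j^4 - 11*j^3/4 + 2*j^2 - j/16 - 3/16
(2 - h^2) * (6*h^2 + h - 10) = -6*h^4 - h^3 + 22*h^2 + 2*h - 20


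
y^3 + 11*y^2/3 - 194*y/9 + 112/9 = (y - 8/3)*(y - 2/3)*(y + 7)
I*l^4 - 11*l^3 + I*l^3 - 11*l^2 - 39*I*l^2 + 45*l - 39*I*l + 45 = (l + 3*I)^2*(l + 5*I)*(I*l + I)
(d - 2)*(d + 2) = d^2 - 4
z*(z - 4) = z^2 - 4*z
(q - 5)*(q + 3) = q^2 - 2*q - 15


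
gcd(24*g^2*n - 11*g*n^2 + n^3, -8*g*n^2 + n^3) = 8*g*n - n^2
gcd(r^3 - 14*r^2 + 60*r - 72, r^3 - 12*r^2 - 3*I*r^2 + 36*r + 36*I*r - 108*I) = r^2 - 12*r + 36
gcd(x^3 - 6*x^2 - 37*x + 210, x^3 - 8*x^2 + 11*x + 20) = x - 5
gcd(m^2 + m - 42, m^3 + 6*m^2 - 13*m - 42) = m + 7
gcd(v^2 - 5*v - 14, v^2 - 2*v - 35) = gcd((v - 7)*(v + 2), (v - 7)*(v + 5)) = v - 7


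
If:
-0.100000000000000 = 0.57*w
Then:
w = -0.18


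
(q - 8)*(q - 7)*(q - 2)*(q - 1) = q^4 - 18*q^3 + 103*q^2 - 198*q + 112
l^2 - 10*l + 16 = (l - 8)*(l - 2)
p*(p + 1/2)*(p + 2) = p^3 + 5*p^2/2 + p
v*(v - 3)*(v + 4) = v^3 + v^2 - 12*v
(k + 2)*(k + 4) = k^2 + 6*k + 8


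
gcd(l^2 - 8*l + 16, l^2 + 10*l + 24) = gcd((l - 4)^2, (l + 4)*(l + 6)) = 1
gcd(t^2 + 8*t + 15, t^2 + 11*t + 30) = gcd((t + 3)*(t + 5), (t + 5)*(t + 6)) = t + 5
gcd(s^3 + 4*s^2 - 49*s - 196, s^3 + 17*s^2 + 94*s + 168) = s^2 + 11*s + 28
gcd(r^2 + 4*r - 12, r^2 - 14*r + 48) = 1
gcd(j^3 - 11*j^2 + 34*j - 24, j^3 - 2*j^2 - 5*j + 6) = j - 1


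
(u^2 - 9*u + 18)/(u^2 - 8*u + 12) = (u - 3)/(u - 2)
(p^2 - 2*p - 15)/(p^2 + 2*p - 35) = (p + 3)/(p + 7)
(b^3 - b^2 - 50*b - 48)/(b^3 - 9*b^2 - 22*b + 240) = (b^2 + 7*b + 6)/(b^2 - b - 30)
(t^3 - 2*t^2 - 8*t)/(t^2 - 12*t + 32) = t*(t + 2)/(t - 8)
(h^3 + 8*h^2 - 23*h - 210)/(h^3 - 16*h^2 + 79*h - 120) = (h^2 + 13*h + 42)/(h^2 - 11*h + 24)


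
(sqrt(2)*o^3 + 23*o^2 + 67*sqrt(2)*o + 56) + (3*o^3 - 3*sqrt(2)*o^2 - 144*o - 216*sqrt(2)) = sqrt(2)*o^3 + 3*o^3 - 3*sqrt(2)*o^2 + 23*o^2 - 144*o + 67*sqrt(2)*o - 216*sqrt(2) + 56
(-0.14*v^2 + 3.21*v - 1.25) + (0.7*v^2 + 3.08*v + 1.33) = 0.56*v^2 + 6.29*v + 0.0800000000000001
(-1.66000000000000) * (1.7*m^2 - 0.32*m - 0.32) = -2.822*m^2 + 0.5312*m + 0.5312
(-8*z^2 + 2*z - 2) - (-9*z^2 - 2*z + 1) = z^2 + 4*z - 3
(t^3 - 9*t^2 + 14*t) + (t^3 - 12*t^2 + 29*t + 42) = 2*t^3 - 21*t^2 + 43*t + 42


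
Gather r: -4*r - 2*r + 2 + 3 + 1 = 6 - 6*r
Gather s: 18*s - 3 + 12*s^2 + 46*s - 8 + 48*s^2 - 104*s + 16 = 60*s^2 - 40*s + 5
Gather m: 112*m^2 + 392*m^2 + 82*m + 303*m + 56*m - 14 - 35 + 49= 504*m^2 + 441*m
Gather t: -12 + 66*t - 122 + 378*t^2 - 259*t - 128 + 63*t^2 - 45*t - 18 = 441*t^2 - 238*t - 280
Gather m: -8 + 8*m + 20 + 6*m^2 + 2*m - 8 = 6*m^2 + 10*m + 4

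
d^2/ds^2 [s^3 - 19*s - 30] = 6*s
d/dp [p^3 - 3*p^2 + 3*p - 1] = 3*p^2 - 6*p + 3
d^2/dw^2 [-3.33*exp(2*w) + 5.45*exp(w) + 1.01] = (5.45 - 13.32*exp(w))*exp(w)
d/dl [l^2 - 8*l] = 2*l - 8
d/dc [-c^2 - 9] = -2*c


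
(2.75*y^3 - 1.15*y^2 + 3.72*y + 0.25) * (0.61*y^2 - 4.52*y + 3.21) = 1.6775*y^5 - 13.1315*y^4 + 16.2947*y^3 - 20.3534*y^2 + 10.8112*y + 0.8025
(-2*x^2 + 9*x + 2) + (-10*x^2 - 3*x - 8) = -12*x^2 + 6*x - 6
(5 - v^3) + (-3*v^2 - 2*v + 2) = -v^3 - 3*v^2 - 2*v + 7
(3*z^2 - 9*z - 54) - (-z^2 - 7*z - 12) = 4*z^2 - 2*z - 42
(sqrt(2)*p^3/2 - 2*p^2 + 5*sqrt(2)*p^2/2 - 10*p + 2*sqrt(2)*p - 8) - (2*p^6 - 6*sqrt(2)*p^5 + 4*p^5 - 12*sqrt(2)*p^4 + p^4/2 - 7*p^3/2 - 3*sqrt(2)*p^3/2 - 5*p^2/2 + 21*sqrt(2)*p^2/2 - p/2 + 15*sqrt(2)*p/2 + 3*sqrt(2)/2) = -2*p^6 - 4*p^5 + 6*sqrt(2)*p^5 - p^4/2 + 12*sqrt(2)*p^4 + 2*sqrt(2)*p^3 + 7*p^3/2 - 8*sqrt(2)*p^2 + p^2/2 - 19*p/2 - 11*sqrt(2)*p/2 - 8 - 3*sqrt(2)/2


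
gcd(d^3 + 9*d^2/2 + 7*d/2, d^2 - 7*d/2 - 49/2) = d + 7/2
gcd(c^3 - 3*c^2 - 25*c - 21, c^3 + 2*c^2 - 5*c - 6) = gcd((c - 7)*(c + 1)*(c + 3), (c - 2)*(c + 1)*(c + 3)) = c^2 + 4*c + 3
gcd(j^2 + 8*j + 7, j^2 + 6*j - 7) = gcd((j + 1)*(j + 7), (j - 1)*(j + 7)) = j + 7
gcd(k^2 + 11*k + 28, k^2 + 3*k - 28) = k + 7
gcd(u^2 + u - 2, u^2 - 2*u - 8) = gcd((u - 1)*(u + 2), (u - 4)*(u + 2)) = u + 2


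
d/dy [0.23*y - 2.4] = 0.230000000000000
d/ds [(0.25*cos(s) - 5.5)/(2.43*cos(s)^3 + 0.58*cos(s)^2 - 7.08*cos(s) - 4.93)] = (1.215*cos(s)^3 - 39.95*cos(s)^2 - 6.38*cos(s) + 40.1725)*sin(s)/(5.9049*cos(s)^6 + 2.8188*cos(s)^5 - 34.0724*cos(s)^4 - 32.1726*cos(s)^3 + 44.4076*cos(s)^2 + 69.8088*cos(s) + 24.3049)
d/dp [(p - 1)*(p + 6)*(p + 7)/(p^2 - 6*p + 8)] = (p^4 - 12*p^3 - 77*p^2 + 276*p - 20)/(p^4 - 12*p^3 + 52*p^2 - 96*p + 64)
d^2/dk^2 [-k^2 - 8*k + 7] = -2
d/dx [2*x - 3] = 2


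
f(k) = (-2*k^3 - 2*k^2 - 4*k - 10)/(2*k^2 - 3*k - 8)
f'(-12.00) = -0.96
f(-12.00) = 10.15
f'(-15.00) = -0.97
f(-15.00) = 13.04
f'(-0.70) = -0.95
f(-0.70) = 1.52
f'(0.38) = 0.50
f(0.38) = 1.35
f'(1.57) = 4.79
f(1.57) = 3.72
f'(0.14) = 0.19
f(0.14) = 1.27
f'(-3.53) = -0.83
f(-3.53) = 2.44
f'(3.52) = 24.11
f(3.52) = -21.88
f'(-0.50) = -0.56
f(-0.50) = 1.38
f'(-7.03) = -0.91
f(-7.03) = 5.49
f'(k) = (3 - 4*k)*(-2*k^3 - 2*k^2 - 4*k - 10)/(2*k^2 - 3*k - 8)^2 + (-6*k^2 - 4*k - 4)/(2*k^2 - 3*k - 8) = 2*(-2*k^4 + 6*k^3 + 31*k^2 + 36*k + 1)/(4*k^4 - 12*k^3 - 23*k^2 + 48*k + 64)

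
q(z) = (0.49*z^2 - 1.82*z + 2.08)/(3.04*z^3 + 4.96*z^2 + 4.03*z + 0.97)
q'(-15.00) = -0.00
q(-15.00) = -0.02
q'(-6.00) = -0.02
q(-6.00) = -0.06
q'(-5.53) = -0.02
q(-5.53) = -0.07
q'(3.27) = 0.00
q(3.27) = 0.01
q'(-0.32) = -641.18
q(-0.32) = 30.59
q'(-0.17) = -41.49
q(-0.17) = 5.82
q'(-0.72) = -18.92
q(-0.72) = -7.36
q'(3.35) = 0.00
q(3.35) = 0.01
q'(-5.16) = -0.03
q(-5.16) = -0.08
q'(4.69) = 0.00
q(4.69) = 0.01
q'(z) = (0.98*z - 1.82)/(3.04*z^3 + 4.96*z^2 + 4.03*z + 0.97) + (-9.12*z^2 - 9.92*z - 4.03)*(0.49*z^2 - 1.82*z + 2.08)/(3.04*z^3 + 4.96*z^2 + 4.03*z + 0.97)^2 = (-1.4896*z^4 + 11.0656*z^3 - 7.9677*z^2 - 19.683*z - 10.1478)/(9.2416*z^6 + 30.1568*z^5 + 49.104*z^4 + 45.8752*z^3 + 25.8633*z^2 + 7.8182*z + 0.9409)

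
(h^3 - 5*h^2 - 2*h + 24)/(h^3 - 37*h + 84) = (h + 2)/(h + 7)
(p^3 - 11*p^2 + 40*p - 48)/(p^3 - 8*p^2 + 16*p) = (p - 3)/p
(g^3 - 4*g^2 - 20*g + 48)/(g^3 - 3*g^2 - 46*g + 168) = (g^2 + 2*g - 8)/(g^2 + 3*g - 28)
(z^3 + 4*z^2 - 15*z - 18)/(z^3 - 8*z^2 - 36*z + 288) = (z^2 - 2*z - 3)/(z^2 - 14*z + 48)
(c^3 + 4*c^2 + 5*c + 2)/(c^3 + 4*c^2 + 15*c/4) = 4*(c^3 + 4*c^2 + 5*c + 2)/(c*(4*c^2 + 16*c + 15))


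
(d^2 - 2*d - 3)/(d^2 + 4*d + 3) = (d - 3)/(d + 3)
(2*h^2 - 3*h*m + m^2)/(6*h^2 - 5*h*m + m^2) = (h - m)/(3*h - m)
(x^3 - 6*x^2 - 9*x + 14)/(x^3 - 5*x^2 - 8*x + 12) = (x - 7)/(x - 6)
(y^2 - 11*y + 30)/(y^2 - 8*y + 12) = (y - 5)/(y - 2)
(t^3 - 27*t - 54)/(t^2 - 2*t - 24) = (t^2 + 6*t + 9)/(t + 4)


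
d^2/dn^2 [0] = 0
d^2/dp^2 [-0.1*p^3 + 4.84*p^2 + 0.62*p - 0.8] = 9.68 - 0.6*p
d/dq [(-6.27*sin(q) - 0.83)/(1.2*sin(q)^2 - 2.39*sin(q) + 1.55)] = (7.524*sin(q)^2 + 1.992*sin(q) - 11.7022)*cos(q)/(1.44*sin(q)^4 - 5.736*sin(q)^3 + 9.4321*sin(q)^2 - 7.409*sin(q) + 2.4025)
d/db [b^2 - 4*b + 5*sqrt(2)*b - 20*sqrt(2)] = 2*b - 4 + 5*sqrt(2)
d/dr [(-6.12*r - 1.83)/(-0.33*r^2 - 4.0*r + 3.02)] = (2.0196*r^2 + 24.48*r - (0.66*r + 4.0)*(6.12*r + 1.83) - 18.4824)/(0.33*r^2 + 4.0*r - 3.02)^2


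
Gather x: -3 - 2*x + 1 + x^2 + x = x^2 - x - 2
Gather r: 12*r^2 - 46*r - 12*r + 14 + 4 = 12*r^2 - 58*r + 18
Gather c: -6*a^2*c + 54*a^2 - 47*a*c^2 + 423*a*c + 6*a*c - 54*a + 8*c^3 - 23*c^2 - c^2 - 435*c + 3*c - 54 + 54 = 54*a^2 - 54*a + 8*c^3 + c^2*(-47*a - 24) + c*(-6*a^2 + 429*a - 432)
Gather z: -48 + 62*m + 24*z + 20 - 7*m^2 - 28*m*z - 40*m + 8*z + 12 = -7*m^2 + 22*m + z*(32 - 28*m) - 16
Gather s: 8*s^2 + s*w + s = 8*s^2 + s*(w + 1)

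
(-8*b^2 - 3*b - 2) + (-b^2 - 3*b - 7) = -9*b^2 - 6*b - 9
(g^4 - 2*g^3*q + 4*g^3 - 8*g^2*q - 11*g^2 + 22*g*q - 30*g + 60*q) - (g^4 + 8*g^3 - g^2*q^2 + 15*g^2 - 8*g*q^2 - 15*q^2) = -2*g^3*q - 4*g^3 + g^2*q^2 - 8*g^2*q - 26*g^2 + 8*g*q^2 + 22*g*q - 30*g + 15*q^2 + 60*q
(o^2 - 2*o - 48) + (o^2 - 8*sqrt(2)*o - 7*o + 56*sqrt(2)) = 2*o^2 - 8*sqrt(2)*o - 9*o - 48 + 56*sqrt(2)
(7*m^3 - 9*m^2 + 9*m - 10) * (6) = 42*m^3 - 54*m^2 + 54*m - 60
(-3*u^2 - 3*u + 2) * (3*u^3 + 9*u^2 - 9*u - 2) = -9*u^5 - 36*u^4 + 6*u^3 + 51*u^2 - 12*u - 4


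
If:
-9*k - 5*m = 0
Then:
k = -5*m/9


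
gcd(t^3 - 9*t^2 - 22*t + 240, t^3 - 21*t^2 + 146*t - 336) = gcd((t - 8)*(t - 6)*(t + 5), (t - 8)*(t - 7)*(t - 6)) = t^2 - 14*t + 48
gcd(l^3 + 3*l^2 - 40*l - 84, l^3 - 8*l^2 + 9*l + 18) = l - 6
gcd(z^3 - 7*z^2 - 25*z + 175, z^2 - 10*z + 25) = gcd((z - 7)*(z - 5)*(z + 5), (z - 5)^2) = z - 5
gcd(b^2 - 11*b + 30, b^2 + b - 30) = b - 5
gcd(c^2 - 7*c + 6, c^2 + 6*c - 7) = c - 1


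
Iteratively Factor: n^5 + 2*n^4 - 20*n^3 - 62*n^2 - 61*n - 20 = (n - 5)*(n^4 + 7*n^3 + 15*n^2 + 13*n + 4) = (n - 5)*(n + 1)*(n^3 + 6*n^2 + 9*n + 4) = (n - 5)*(n + 1)^2*(n^2 + 5*n + 4) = (n - 5)*(n + 1)^2*(n + 4)*(n + 1)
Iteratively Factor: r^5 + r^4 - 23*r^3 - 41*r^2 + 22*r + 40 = (r - 5)*(r^4 + 6*r^3 + 7*r^2 - 6*r - 8) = (r - 5)*(r + 2)*(r^3 + 4*r^2 - r - 4) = (r - 5)*(r + 2)*(r + 4)*(r^2 - 1) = (r - 5)*(r + 1)*(r + 2)*(r + 4)*(r - 1)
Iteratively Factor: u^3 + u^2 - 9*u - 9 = (u + 1)*(u^2 - 9) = (u + 1)*(u + 3)*(u - 3)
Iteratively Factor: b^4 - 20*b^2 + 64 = (b - 2)*(b^3 + 2*b^2 - 16*b - 32) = (b - 4)*(b - 2)*(b^2 + 6*b + 8) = (b - 4)*(b - 2)*(b + 4)*(b + 2)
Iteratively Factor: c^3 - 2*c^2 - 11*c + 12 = (c + 3)*(c^2 - 5*c + 4) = (c - 4)*(c + 3)*(c - 1)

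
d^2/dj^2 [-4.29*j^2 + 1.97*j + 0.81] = -8.58000000000000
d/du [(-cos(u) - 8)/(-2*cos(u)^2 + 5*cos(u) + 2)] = (32*cos(u) + cos(2*u) - 37)*sin(u)/(2*sin(u)^2 + 5*cos(u))^2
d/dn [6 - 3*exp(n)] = -3*exp(n)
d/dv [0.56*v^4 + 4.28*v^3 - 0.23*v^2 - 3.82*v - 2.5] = 2.24*v^3 + 12.84*v^2 - 0.46*v - 3.82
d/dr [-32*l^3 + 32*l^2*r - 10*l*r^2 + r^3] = 32*l^2 - 20*l*r + 3*r^2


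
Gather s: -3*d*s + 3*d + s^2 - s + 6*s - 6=3*d + s^2 + s*(5 - 3*d) - 6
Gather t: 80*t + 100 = 80*t + 100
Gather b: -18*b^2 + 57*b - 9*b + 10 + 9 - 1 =-18*b^2 + 48*b + 18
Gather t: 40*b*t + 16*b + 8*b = 40*b*t + 24*b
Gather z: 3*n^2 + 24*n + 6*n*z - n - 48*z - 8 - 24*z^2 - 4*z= 3*n^2 + 23*n - 24*z^2 + z*(6*n - 52) - 8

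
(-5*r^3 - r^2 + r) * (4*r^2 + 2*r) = -20*r^5 - 14*r^4 + 2*r^3 + 2*r^2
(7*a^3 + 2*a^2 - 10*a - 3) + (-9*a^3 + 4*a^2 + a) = -2*a^3 + 6*a^2 - 9*a - 3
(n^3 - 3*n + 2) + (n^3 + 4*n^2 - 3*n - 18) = 2*n^3 + 4*n^2 - 6*n - 16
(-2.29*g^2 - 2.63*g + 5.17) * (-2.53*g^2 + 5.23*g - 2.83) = 5.7937*g^4 - 5.3228*g^3 - 20.3543*g^2 + 34.482*g - 14.6311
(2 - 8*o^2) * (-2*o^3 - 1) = 16*o^5 - 4*o^3 + 8*o^2 - 2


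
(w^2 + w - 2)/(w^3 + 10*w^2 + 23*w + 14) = (w - 1)/(w^2 + 8*w + 7)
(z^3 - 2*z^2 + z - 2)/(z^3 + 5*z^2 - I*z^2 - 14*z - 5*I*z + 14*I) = (z + I)/(z + 7)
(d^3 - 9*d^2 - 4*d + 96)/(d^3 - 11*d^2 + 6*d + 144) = (d - 4)/(d - 6)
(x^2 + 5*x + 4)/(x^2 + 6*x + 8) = (x + 1)/(x + 2)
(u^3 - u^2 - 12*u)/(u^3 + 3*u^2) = (u - 4)/u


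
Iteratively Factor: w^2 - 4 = (w + 2)*(w - 2)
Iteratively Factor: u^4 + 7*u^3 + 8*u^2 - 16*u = (u + 4)*(u^3 + 3*u^2 - 4*u) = (u - 1)*(u + 4)*(u^2 + 4*u) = u*(u - 1)*(u + 4)*(u + 4)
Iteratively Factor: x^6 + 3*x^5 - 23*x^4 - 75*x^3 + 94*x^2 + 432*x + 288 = (x + 3)*(x^5 - 23*x^3 - 6*x^2 + 112*x + 96) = (x - 4)*(x + 3)*(x^4 + 4*x^3 - 7*x^2 - 34*x - 24) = (x - 4)*(x + 2)*(x + 3)*(x^3 + 2*x^2 - 11*x - 12) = (x - 4)*(x + 1)*(x + 2)*(x + 3)*(x^2 + x - 12) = (x - 4)*(x + 1)*(x + 2)*(x + 3)*(x + 4)*(x - 3)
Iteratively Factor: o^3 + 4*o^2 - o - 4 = (o + 1)*(o^2 + 3*o - 4) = (o + 1)*(o + 4)*(o - 1)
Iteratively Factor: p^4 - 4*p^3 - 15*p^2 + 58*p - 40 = (p - 1)*(p^3 - 3*p^2 - 18*p + 40) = (p - 5)*(p - 1)*(p^2 + 2*p - 8) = (p - 5)*(p - 2)*(p - 1)*(p + 4)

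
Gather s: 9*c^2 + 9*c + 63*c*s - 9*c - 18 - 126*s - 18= 9*c^2 + s*(63*c - 126) - 36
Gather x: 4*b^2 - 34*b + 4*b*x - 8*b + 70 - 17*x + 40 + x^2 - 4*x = 4*b^2 - 42*b + x^2 + x*(4*b - 21) + 110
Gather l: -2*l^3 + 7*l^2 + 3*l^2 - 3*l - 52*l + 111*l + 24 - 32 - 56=-2*l^3 + 10*l^2 + 56*l - 64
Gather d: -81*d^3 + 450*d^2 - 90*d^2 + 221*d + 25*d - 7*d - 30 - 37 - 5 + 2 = -81*d^3 + 360*d^2 + 239*d - 70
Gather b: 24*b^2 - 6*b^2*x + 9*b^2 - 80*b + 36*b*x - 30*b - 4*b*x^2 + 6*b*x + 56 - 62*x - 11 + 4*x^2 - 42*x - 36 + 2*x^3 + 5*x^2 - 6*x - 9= b^2*(33 - 6*x) + b*(-4*x^2 + 42*x - 110) + 2*x^3 + 9*x^2 - 110*x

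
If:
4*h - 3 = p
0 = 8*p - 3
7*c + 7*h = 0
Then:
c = -27/32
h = 27/32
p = 3/8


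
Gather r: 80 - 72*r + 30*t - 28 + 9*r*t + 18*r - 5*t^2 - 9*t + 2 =r*(9*t - 54) - 5*t^2 + 21*t + 54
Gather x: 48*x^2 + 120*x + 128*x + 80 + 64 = 48*x^2 + 248*x + 144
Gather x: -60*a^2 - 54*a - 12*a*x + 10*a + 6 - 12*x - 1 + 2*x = -60*a^2 - 44*a + x*(-12*a - 10) + 5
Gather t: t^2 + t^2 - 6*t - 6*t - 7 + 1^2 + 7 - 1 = 2*t^2 - 12*t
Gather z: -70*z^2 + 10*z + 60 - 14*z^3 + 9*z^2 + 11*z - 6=-14*z^3 - 61*z^2 + 21*z + 54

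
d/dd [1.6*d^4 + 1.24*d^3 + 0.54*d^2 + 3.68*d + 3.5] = 6.4*d^3 + 3.72*d^2 + 1.08*d + 3.68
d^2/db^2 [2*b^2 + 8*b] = 4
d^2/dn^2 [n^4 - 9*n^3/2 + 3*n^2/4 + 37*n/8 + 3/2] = 12*n^2 - 27*n + 3/2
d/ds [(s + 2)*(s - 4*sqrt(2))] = 2*s - 4*sqrt(2) + 2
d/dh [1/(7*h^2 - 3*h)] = (3 - 14*h)/(h^2*(7*h - 3)^2)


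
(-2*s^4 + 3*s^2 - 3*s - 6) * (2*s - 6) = -4*s^5 + 12*s^4 + 6*s^3 - 24*s^2 + 6*s + 36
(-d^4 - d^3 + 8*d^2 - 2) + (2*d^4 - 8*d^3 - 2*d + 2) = d^4 - 9*d^3 + 8*d^2 - 2*d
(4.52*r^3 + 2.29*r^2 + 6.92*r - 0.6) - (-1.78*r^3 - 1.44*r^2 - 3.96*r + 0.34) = 6.3*r^3 + 3.73*r^2 + 10.88*r - 0.94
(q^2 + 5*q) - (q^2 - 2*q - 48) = 7*q + 48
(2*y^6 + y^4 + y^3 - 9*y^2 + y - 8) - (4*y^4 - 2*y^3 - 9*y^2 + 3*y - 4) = 2*y^6 - 3*y^4 + 3*y^3 - 2*y - 4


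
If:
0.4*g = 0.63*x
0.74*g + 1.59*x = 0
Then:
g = 0.00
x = 0.00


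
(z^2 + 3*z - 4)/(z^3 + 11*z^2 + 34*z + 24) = (z - 1)/(z^2 + 7*z + 6)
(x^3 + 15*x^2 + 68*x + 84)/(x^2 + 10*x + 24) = (x^2 + 9*x + 14)/(x + 4)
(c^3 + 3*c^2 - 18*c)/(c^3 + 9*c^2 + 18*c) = (c - 3)/(c + 3)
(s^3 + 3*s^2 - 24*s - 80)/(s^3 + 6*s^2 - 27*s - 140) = (s + 4)/(s + 7)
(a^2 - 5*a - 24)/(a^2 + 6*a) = (a^2 - 5*a - 24)/(a*(a + 6))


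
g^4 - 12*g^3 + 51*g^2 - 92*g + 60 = (g - 5)*(g - 3)*(g - 2)^2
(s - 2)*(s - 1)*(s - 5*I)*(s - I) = s^4 - 3*s^3 - 6*I*s^3 - 3*s^2 + 18*I*s^2 + 15*s - 12*I*s - 10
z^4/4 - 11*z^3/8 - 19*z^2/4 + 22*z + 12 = (z/4 + 1)*(z - 6)*(z - 4)*(z + 1/2)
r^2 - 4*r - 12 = (r - 6)*(r + 2)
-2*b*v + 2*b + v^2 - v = (-2*b + v)*(v - 1)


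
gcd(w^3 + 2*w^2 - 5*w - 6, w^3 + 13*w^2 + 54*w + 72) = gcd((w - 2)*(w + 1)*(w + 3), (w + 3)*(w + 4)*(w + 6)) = w + 3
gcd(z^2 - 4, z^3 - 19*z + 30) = z - 2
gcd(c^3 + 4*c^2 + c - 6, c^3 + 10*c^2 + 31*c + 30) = c^2 + 5*c + 6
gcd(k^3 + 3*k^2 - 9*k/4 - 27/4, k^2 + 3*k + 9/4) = k + 3/2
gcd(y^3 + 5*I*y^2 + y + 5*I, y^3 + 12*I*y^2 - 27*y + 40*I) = y^2 + 4*I*y + 5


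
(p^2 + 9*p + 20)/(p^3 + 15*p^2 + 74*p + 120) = 1/(p + 6)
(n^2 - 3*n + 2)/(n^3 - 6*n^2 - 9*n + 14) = (n - 2)/(n^2 - 5*n - 14)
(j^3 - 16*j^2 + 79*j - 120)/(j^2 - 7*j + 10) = (j^2 - 11*j + 24)/(j - 2)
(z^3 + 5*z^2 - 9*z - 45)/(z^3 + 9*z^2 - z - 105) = (z + 3)/(z + 7)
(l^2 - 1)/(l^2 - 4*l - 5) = (l - 1)/(l - 5)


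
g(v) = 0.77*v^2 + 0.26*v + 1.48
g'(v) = 1.54*v + 0.26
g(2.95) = 8.95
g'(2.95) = 4.80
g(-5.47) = 23.10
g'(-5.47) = -8.16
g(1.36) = 3.26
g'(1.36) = 2.35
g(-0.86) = 1.83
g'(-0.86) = -1.06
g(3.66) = 12.75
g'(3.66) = 5.90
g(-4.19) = 13.91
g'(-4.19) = -6.19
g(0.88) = 2.31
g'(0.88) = 1.62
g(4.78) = 20.32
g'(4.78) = 7.62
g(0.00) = 1.48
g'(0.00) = 0.26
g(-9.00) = 61.51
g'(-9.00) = -13.60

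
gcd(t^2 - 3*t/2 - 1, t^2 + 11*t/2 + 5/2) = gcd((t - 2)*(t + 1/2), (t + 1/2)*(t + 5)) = t + 1/2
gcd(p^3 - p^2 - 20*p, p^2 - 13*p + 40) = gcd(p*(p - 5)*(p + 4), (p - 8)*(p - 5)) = p - 5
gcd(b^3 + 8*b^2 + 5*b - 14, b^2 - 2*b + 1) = b - 1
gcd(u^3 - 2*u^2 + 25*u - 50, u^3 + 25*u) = u^2 + 25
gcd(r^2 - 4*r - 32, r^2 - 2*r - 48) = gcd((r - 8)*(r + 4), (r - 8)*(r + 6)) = r - 8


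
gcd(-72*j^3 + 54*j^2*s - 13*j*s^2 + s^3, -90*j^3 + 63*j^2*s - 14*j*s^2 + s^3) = 18*j^2 - 9*j*s + s^2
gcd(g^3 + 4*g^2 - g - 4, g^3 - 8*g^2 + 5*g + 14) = g + 1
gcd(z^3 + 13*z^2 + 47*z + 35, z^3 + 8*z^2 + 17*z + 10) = z^2 + 6*z + 5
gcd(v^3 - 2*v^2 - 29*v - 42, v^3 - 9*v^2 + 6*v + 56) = v^2 - 5*v - 14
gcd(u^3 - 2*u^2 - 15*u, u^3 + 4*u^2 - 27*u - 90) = u^2 - 2*u - 15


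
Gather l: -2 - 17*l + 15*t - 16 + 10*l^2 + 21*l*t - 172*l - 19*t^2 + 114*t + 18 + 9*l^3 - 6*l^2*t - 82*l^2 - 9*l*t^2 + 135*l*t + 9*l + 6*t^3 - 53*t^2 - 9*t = 9*l^3 + l^2*(-6*t - 72) + l*(-9*t^2 + 156*t - 180) + 6*t^3 - 72*t^2 + 120*t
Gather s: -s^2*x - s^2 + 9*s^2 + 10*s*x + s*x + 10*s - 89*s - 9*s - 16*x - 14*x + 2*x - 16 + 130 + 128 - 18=s^2*(8 - x) + s*(11*x - 88) - 28*x + 224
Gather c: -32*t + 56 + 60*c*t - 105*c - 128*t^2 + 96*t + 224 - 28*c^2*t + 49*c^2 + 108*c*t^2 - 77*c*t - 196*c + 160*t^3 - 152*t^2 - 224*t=c^2*(49 - 28*t) + c*(108*t^2 - 17*t - 301) + 160*t^3 - 280*t^2 - 160*t + 280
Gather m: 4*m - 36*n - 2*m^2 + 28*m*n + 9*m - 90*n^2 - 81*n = -2*m^2 + m*(28*n + 13) - 90*n^2 - 117*n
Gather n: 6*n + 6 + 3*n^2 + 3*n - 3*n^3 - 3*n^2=-3*n^3 + 9*n + 6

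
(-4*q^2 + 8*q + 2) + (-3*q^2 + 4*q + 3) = -7*q^2 + 12*q + 5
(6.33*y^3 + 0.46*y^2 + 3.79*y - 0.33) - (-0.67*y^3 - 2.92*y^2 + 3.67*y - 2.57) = 7.0*y^3 + 3.38*y^2 + 0.12*y + 2.24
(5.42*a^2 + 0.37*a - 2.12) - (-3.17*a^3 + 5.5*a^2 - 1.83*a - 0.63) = 3.17*a^3 - 0.0800000000000001*a^2 + 2.2*a - 1.49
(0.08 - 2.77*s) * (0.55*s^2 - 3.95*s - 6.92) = -1.5235*s^3 + 10.9855*s^2 + 18.8524*s - 0.5536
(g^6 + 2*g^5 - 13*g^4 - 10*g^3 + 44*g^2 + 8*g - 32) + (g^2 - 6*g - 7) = g^6 + 2*g^5 - 13*g^4 - 10*g^3 + 45*g^2 + 2*g - 39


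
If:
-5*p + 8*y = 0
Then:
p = 8*y/5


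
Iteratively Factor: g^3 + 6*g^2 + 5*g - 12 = (g - 1)*(g^2 + 7*g + 12) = (g - 1)*(g + 4)*(g + 3)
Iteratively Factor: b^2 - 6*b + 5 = (b - 1)*(b - 5)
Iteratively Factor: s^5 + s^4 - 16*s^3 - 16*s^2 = (s)*(s^4 + s^3 - 16*s^2 - 16*s) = s*(s - 4)*(s^3 + 5*s^2 + 4*s) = s^2*(s - 4)*(s^2 + 5*s + 4) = s^2*(s - 4)*(s + 1)*(s + 4)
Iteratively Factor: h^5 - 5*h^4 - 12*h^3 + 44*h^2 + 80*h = (h - 5)*(h^4 - 12*h^2 - 16*h) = (h - 5)*(h + 2)*(h^3 - 2*h^2 - 8*h) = (h - 5)*(h + 2)^2*(h^2 - 4*h) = h*(h - 5)*(h + 2)^2*(h - 4)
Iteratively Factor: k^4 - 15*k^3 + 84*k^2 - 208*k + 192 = (k - 4)*(k^3 - 11*k^2 + 40*k - 48) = (k - 4)*(k - 3)*(k^2 - 8*k + 16) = (k - 4)^2*(k - 3)*(k - 4)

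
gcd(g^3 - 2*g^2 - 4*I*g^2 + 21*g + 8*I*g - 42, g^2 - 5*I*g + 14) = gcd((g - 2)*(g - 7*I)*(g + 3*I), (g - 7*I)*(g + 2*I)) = g - 7*I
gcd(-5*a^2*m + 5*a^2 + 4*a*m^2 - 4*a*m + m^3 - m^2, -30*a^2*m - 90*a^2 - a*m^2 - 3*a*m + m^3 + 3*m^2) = 5*a + m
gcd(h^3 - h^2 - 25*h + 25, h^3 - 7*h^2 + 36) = 1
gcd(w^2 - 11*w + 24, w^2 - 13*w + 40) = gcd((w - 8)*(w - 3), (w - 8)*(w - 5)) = w - 8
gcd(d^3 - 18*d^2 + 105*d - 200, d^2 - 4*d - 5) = d - 5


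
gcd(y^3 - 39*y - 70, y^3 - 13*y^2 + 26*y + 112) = y^2 - 5*y - 14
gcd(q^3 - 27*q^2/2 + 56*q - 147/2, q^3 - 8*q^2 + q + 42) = q^2 - 10*q + 21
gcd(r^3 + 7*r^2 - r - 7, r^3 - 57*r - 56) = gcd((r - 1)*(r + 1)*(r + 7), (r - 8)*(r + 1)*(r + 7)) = r^2 + 8*r + 7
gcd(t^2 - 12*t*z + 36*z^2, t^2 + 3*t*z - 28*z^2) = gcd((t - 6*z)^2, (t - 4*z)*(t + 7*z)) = 1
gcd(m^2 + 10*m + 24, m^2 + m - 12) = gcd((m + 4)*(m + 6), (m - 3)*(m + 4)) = m + 4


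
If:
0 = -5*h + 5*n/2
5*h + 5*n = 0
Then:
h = 0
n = 0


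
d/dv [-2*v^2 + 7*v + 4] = 7 - 4*v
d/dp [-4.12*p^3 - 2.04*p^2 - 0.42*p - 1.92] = -12.36*p^2 - 4.08*p - 0.42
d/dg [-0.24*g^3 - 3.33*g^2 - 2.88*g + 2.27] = -0.72*g^2 - 6.66*g - 2.88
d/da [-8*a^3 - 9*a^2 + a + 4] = -24*a^2 - 18*a + 1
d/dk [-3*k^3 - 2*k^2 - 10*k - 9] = -9*k^2 - 4*k - 10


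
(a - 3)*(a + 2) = a^2 - a - 6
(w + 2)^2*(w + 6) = w^3 + 10*w^2 + 28*w + 24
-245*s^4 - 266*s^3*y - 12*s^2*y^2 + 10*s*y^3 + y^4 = (-5*s + y)*(s + y)*(7*s + y)^2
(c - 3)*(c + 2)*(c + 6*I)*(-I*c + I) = -I*c^4 + 6*c^3 + 2*I*c^3 - 12*c^2 + 5*I*c^2 - 30*c - 6*I*c + 36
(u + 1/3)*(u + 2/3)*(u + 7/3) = u^3 + 10*u^2/3 + 23*u/9 + 14/27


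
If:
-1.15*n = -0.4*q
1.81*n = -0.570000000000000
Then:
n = -0.31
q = -0.91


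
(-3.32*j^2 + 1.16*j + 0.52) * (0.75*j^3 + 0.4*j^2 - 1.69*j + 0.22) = -2.49*j^5 - 0.458*j^4 + 6.4648*j^3 - 2.4828*j^2 - 0.6236*j + 0.1144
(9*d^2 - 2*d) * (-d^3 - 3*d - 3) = -9*d^5 + 2*d^4 - 27*d^3 - 21*d^2 + 6*d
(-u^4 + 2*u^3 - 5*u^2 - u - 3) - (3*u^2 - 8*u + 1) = -u^4 + 2*u^3 - 8*u^2 + 7*u - 4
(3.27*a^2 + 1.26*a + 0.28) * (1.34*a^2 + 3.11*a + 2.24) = 4.3818*a^4 + 11.8581*a^3 + 11.6186*a^2 + 3.6932*a + 0.6272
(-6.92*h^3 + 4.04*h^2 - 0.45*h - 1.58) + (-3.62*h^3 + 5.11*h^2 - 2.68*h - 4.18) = -10.54*h^3 + 9.15*h^2 - 3.13*h - 5.76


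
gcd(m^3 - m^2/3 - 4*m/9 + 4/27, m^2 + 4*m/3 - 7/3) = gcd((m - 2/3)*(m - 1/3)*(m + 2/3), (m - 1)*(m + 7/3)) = 1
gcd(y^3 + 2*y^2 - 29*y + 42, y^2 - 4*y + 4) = y - 2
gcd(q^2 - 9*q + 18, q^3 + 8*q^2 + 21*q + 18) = 1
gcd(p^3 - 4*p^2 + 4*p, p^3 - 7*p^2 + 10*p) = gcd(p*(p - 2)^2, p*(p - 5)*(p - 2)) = p^2 - 2*p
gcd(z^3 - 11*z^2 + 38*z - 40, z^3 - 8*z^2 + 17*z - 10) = z^2 - 7*z + 10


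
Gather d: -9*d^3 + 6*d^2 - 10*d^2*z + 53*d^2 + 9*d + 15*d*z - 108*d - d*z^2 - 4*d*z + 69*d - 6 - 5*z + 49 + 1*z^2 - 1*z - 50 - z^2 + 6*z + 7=-9*d^3 + d^2*(59 - 10*z) + d*(-z^2 + 11*z - 30)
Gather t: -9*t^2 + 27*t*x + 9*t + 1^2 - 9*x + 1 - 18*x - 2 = -9*t^2 + t*(27*x + 9) - 27*x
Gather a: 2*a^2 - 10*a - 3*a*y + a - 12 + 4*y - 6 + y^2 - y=2*a^2 + a*(-3*y - 9) + y^2 + 3*y - 18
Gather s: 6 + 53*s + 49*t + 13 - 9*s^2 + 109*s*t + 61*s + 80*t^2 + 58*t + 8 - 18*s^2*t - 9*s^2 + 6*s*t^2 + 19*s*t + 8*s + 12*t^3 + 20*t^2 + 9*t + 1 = s^2*(-18*t - 18) + s*(6*t^2 + 128*t + 122) + 12*t^3 + 100*t^2 + 116*t + 28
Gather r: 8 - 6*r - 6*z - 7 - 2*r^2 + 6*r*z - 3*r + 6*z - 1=-2*r^2 + r*(6*z - 9)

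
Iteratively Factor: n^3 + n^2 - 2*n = (n)*(n^2 + n - 2) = n*(n + 2)*(n - 1)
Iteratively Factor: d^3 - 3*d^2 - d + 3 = (d - 3)*(d^2 - 1) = (d - 3)*(d - 1)*(d + 1)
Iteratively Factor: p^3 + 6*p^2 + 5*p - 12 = (p + 3)*(p^2 + 3*p - 4) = (p + 3)*(p + 4)*(p - 1)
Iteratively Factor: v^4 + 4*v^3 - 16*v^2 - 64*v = (v + 4)*(v^3 - 16*v) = (v + 4)^2*(v^2 - 4*v) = v*(v + 4)^2*(v - 4)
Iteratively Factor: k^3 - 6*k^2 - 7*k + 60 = (k + 3)*(k^2 - 9*k + 20) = (k - 5)*(k + 3)*(k - 4)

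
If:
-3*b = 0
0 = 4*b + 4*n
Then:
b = 0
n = 0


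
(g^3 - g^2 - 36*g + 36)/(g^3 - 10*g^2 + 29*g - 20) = (g^2 - 36)/(g^2 - 9*g + 20)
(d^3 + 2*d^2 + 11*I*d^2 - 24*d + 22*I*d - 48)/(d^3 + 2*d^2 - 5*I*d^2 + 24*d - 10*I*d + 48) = (d + 8*I)/(d - 8*I)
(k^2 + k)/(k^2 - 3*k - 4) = k/(k - 4)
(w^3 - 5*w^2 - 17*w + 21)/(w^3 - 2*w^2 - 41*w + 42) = (w + 3)/(w + 6)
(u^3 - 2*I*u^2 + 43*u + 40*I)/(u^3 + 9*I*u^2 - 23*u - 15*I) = (u - 8*I)/(u + 3*I)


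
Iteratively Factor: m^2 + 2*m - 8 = (m + 4)*(m - 2)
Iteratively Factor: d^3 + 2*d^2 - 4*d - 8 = (d + 2)*(d^2 - 4) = (d - 2)*(d + 2)*(d + 2)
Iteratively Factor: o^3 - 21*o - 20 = (o + 4)*(o^2 - 4*o - 5) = (o - 5)*(o + 4)*(o + 1)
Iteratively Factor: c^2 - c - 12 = (c + 3)*(c - 4)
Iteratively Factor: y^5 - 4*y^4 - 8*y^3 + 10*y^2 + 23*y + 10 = (y - 5)*(y^4 + y^3 - 3*y^2 - 5*y - 2) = (y - 5)*(y + 1)*(y^3 - 3*y - 2) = (y - 5)*(y - 2)*(y + 1)*(y^2 + 2*y + 1) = (y - 5)*(y - 2)*(y + 1)^2*(y + 1)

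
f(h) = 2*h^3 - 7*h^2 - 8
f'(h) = 6*h^2 - 14*h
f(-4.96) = -424.26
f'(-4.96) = 217.05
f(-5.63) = -586.79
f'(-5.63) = 269.00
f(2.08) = -20.29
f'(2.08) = -3.16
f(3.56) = -6.48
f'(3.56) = 26.20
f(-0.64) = -11.39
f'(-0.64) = 11.42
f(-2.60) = -90.47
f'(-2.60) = 76.96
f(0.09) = -8.06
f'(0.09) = -1.21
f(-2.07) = -55.73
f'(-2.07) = 54.69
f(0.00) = -8.00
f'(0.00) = 0.00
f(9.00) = 883.00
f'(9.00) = 360.00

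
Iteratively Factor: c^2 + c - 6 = (c - 2)*(c + 3)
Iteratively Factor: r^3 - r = (r - 1)*(r^2 + r) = r*(r - 1)*(r + 1)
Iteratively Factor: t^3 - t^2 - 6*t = (t + 2)*(t^2 - 3*t) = t*(t + 2)*(t - 3)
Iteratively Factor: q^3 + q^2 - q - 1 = (q + 1)*(q^2 - 1) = (q + 1)^2*(q - 1)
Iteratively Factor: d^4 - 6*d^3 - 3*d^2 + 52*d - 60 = (d + 3)*(d^3 - 9*d^2 + 24*d - 20) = (d - 5)*(d + 3)*(d^2 - 4*d + 4) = (d - 5)*(d - 2)*(d + 3)*(d - 2)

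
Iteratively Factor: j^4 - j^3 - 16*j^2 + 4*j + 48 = (j - 2)*(j^3 + j^2 - 14*j - 24) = (j - 2)*(j + 2)*(j^2 - j - 12) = (j - 4)*(j - 2)*(j + 2)*(j + 3)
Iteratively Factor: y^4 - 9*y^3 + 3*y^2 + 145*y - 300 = (y - 3)*(y^3 - 6*y^2 - 15*y + 100) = (y - 5)*(y - 3)*(y^2 - y - 20) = (y - 5)^2*(y - 3)*(y + 4)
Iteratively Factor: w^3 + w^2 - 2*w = (w + 2)*(w^2 - w) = (w - 1)*(w + 2)*(w)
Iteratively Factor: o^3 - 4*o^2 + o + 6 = (o + 1)*(o^2 - 5*o + 6) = (o - 3)*(o + 1)*(o - 2)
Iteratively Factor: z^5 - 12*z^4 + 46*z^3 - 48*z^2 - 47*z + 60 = (z - 1)*(z^4 - 11*z^3 + 35*z^2 - 13*z - 60) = (z - 3)*(z - 1)*(z^3 - 8*z^2 + 11*z + 20) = (z - 5)*(z - 3)*(z - 1)*(z^2 - 3*z - 4) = (z - 5)*(z - 4)*(z - 3)*(z - 1)*(z + 1)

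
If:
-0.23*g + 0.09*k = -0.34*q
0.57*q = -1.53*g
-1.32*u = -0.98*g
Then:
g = 1.3469387755102*u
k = 17.1006086645184*u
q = -3.61546723952739*u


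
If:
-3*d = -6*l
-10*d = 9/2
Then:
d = -9/20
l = -9/40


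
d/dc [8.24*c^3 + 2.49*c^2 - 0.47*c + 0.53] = 24.72*c^2 + 4.98*c - 0.47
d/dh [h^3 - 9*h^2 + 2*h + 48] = 3*h^2 - 18*h + 2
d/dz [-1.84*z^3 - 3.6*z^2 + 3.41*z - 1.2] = -5.52*z^2 - 7.2*z + 3.41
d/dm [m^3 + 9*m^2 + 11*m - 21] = 3*m^2 + 18*m + 11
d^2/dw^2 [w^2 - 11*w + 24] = 2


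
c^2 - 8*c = c*(c - 8)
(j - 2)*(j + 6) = j^2 + 4*j - 12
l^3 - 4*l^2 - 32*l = l*(l - 8)*(l + 4)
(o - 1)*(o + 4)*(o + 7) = o^3 + 10*o^2 + 17*o - 28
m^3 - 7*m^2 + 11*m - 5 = (m - 5)*(m - 1)^2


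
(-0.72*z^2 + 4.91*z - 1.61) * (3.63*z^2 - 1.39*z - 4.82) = -2.6136*z^4 + 18.8241*z^3 - 9.1988*z^2 - 21.4283*z + 7.7602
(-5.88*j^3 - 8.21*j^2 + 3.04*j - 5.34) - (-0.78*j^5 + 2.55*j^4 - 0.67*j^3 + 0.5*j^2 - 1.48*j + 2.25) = 0.78*j^5 - 2.55*j^4 - 5.21*j^3 - 8.71*j^2 + 4.52*j - 7.59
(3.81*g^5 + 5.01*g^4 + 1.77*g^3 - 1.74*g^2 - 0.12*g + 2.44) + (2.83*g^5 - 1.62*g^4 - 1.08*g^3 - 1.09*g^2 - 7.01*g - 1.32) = 6.64*g^5 + 3.39*g^4 + 0.69*g^3 - 2.83*g^2 - 7.13*g + 1.12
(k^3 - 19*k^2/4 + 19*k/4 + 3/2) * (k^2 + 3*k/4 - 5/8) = k^5 - 4*k^4 + 9*k^3/16 + 257*k^2/32 - 59*k/32 - 15/16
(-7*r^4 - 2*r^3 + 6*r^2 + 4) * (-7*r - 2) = 49*r^5 + 28*r^4 - 38*r^3 - 12*r^2 - 28*r - 8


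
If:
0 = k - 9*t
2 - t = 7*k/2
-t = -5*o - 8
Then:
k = 36/65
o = -516/325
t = 4/65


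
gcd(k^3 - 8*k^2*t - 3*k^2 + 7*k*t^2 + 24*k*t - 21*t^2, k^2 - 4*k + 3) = k - 3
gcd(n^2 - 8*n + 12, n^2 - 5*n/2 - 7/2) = 1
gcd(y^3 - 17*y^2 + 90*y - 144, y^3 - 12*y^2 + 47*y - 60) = y - 3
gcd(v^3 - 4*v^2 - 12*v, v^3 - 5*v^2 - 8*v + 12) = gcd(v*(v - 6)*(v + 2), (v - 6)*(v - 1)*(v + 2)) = v^2 - 4*v - 12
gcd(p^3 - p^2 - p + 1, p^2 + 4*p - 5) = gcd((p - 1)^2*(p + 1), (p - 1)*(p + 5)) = p - 1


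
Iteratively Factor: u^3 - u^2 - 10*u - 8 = (u + 1)*(u^2 - 2*u - 8) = (u - 4)*(u + 1)*(u + 2)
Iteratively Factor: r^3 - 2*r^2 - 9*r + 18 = (r + 3)*(r^2 - 5*r + 6) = (r - 3)*(r + 3)*(r - 2)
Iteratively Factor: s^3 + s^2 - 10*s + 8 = (s - 1)*(s^2 + 2*s - 8) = (s - 1)*(s + 4)*(s - 2)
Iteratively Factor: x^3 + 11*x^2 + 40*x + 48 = (x + 4)*(x^2 + 7*x + 12) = (x + 3)*(x + 4)*(x + 4)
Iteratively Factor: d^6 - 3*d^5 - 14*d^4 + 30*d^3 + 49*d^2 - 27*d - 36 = (d + 1)*(d^5 - 4*d^4 - 10*d^3 + 40*d^2 + 9*d - 36) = (d + 1)*(d + 3)*(d^4 - 7*d^3 + 11*d^2 + 7*d - 12) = (d - 1)*(d + 1)*(d + 3)*(d^3 - 6*d^2 + 5*d + 12) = (d - 3)*(d - 1)*(d + 1)*(d + 3)*(d^2 - 3*d - 4) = (d - 3)*(d - 1)*(d + 1)^2*(d + 3)*(d - 4)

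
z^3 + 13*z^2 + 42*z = z*(z + 6)*(z + 7)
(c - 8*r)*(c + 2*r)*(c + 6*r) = c^3 - 52*c*r^2 - 96*r^3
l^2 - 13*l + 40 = (l - 8)*(l - 5)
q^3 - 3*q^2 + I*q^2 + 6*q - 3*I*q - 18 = (q - 3)*(q - 2*I)*(q + 3*I)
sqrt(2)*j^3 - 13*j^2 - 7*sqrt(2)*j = j*(j - 7*sqrt(2))*(sqrt(2)*j + 1)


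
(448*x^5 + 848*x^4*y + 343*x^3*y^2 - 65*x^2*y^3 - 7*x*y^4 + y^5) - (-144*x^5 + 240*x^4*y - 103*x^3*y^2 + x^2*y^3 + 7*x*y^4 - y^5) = 592*x^5 + 608*x^4*y + 446*x^3*y^2 - 66*x^2*y^3 - 14*x*y^4 + 2*y^5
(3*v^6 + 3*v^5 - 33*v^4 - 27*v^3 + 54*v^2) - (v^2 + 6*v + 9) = 3*v^6 + 3*v^5 - 33*v^4 - 27*v^3 + 53*v^2 - 6*v - 9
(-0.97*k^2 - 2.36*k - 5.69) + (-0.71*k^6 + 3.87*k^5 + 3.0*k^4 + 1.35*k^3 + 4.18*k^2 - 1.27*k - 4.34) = -0.71*k^6 + 3.87*k^5 + 3.0*k^4 + 1.35*k^3 + 3.21*k^2 - 3.63*k - 10.03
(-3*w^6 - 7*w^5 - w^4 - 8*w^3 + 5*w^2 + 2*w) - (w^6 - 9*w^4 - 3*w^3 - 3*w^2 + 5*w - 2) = -4*w^6 - 7*w^5 + 8*w^4 - 5*w^3 + 8*w^2 - 3*w + 2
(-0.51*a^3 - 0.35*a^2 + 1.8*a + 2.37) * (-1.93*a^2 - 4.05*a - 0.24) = 0.9843*a^5 + 2.741*a^4 - 1.9341*a^3 - 11.7801*a^2 - 10.0305*a - 0.5688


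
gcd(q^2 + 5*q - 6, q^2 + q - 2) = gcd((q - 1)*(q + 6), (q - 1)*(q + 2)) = q - 1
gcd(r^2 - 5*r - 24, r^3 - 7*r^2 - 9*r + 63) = r + 3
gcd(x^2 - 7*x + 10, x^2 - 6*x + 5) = x - 5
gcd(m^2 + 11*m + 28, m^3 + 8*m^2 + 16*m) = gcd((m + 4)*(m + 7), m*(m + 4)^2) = m + 4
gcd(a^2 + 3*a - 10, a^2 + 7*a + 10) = a + 5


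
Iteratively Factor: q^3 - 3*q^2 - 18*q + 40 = (q - 5)*(q^2 + 2*q - 8) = (q - 5)*(q + 4)*(q - 2)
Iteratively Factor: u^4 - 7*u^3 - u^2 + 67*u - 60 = (u - 1)*(u^3 - 6*u^2 - 7*u + 60) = (u - 4)*(u - 1)*(u^2 - 2*u - 15) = (u - 4)*(u - 1)*(u + 3)*(u - 5)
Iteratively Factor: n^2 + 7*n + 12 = (n + 4)*(n + 3)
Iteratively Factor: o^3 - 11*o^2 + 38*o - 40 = (o - 2)*(o^2 - 9*o + 20) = (o - 4)*(o - 2)*(o - 5)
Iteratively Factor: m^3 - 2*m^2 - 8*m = (m - 4)*(m^2 + 2*m) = m*(m - 4)*(m + 2)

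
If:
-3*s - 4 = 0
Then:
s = -4/3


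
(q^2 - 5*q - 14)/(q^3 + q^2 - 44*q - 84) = 1/(q + 6)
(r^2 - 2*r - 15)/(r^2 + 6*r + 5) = (r^2 - 2*r - 15)/(r^2 + 6*r + 5)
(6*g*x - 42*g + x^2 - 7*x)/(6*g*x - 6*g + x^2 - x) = (x - 7)/(x - 1)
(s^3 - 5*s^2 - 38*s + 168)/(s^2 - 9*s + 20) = (s^2 - s - 42)/(s - 5)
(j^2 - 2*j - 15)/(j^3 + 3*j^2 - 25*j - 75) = 1/(j + 5)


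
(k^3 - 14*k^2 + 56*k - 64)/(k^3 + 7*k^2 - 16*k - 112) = (k^2 - 10*k + 16)/(k^2 + 11*k + 28)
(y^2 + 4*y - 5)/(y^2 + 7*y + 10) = (y - 1)/(y + 2)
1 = 1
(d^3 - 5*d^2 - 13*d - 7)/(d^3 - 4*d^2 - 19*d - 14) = (d + 1)/(d + 2)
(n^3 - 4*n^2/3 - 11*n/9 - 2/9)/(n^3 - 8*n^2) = (9*n^3 - 12*n^2 - 11*n - 2)/(9*n^2*(n - 8))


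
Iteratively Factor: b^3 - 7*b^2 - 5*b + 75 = (b - 5)*(b^2 - 2*b - 15) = (b - 5)^2*(b + 3)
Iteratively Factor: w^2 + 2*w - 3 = (w + 3)*(w - 1)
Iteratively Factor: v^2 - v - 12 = (v - 4)*(v + 3)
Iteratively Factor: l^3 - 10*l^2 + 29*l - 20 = (l - 1)*(l^2 - 9*l + 20) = (l - 5)*(l - 1)*(l - 4)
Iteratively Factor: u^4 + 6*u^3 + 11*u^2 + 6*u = (u)*(u^3 + 6*u^2 + 11*u + 6) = u*(u + 1)*(u^2 + 5*u + 6) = u*(u + 1)*(u + 3)*(u + 2)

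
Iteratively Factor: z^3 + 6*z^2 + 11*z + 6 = (z + 2)*(z^2 + 4*z + 3) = (z + 1)*(z + 2)*(z + 3)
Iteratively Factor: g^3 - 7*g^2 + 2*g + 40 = (g - 5)*(g^2 - 2*g - 8) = (g - 5)*(g - 4)*(g + 2)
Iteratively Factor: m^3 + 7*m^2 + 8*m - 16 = (m + 4)*(m^2 + 3*m - 4) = (m - 1)*(m + 4)*(m + 4)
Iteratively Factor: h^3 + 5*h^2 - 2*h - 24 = (h - 2)*(h^2 + 7*h + 12) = (h - 2)*(h + 4)*(h + 3)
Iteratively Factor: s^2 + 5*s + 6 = (s + 2)*(s + 3)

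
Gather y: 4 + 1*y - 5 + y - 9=2*y - 10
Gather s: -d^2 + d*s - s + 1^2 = -d^2 + s*(d - 1) + 1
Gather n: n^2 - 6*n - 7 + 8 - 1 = n^2 - 6*n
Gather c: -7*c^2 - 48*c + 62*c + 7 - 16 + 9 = -7*c^2 + 14*c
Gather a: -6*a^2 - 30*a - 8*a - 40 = -6*a^2 - 38*a - 40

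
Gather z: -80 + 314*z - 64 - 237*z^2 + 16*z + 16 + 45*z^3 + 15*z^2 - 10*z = 45*z^3 - 222*z^2 + 320*z - 128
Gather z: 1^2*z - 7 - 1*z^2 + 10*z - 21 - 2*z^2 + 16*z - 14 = -3*z^2 + 27*z - 42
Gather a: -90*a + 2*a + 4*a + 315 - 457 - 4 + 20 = -84*a - 126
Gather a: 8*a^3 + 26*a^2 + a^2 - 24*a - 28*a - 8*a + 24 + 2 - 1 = 8*a^3 + 27*a^2 - 60*a + 25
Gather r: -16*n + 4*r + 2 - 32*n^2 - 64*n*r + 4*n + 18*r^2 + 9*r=-32*n^2 - 12*n + 18*r^2 + r*(13 - 64*n) + 2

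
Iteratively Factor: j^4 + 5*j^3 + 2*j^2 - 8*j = (j - 1)*(j^3 + 6*j^2 + 8*j) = (j - 1)*(j + 4)*(j^2 + 2*j) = j*(j - 1)*(j + 4)*(j + 2)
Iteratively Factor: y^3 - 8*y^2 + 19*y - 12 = (y - 3)*(y^2 - 5*y + 4) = (y - 3)*(y - 1)*(y - 4)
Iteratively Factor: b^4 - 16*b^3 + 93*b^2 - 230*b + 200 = (b - 5)*(b^3 - 11*b^2 + 38*b - 40) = (b - 5)*(b - 2)*(b^2 - 9*b + 20) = (b - 5)*(b - 4)*(b - 2)*(b - 5)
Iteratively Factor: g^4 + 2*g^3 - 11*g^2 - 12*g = (g + 4)*(g^3 - 2*g^2 - 3*g) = (g + 1)*(g + 4)*(g^2 - 3*g) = g*(g + 1)*(g + 4)*(g - 3)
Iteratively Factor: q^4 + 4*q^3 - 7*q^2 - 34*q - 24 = (q - 3)*(q^3 + 7*q^2 + 14*q + 8) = (q - 3)*(q + 1)*(q^2 + 6*q + 8) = (q - 3)*(q + 1)*(q + 2)*(q + 4)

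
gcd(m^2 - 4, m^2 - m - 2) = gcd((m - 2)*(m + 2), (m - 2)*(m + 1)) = m - 2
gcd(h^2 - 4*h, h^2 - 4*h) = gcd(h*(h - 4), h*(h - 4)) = h^2 - 4*h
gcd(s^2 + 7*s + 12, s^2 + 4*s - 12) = 1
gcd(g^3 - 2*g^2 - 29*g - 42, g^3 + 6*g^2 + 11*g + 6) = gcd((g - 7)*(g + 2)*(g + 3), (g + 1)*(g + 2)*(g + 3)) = g^2 + 5*g + 6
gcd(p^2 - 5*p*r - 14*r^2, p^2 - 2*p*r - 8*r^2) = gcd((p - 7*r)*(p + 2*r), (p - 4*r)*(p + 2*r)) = p + 2*r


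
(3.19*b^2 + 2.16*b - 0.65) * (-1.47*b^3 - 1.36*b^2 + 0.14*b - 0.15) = -4.6893*b^5 - 7.5136*b^4 - 1.5355*b^3 + 0.7079*b^2 - 0.415*b + 0.0975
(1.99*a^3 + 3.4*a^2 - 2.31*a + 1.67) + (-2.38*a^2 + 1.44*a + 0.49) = 1.99*a^3 + 1.02*a^2 - 0.87*a + 2.16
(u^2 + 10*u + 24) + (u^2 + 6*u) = 2*u^2 + 16*u + 24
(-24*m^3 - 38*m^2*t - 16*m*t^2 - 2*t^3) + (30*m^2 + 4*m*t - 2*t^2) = -24*m^3 - 38*m^2*t + 30*m^2 - 16*m*t^2 + 4*m*t - 2*t^3 - 2*t^2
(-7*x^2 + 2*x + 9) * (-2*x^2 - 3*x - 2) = 14*x^4 + 17*x^3 - 10*x^2 - 31*x - 18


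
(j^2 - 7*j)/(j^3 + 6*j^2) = (j - 7)/(j*(j + 6))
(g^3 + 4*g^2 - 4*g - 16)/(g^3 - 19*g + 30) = (g^2 + 6*g + 8)/(g^2 + 2*g - 15)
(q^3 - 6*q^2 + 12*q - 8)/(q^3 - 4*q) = (q^2 - 4*q + 4)/(q*(q + 2))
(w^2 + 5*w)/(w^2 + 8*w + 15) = w/(w + 3)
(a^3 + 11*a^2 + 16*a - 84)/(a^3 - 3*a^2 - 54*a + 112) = (a + 6)/(a - 8)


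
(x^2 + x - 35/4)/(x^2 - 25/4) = (2*x + 7)/(2*x + 5)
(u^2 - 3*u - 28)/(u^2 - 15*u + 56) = (u + 4)/(u - 8)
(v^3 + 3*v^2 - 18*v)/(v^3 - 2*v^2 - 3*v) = (v + 6)/(v + 1)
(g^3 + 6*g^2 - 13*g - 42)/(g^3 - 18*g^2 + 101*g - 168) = (g^2 + 9*g + 14)/(g^2 - 15*g + 56)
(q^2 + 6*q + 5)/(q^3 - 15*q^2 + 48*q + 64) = (q + 5)/(q^2 - 16*q + 64)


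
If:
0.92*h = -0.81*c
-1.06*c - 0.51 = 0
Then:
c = -0.48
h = 0.42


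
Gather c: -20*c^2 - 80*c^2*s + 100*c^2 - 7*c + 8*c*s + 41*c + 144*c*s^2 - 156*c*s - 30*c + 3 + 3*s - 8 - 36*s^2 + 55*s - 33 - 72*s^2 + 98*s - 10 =c^2*(80 - 80*s) + c*(144*s^2 - 148*s + 4) - 108*s^2 + 156*s - 48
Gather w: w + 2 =w + 2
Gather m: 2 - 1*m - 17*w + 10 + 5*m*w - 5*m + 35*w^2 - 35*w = m*(5*w - 6) + 35*w^2 - 52*w + 12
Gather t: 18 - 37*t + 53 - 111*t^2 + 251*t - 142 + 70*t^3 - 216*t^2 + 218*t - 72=70*t^3 - 327*t^2 + 432*t - 143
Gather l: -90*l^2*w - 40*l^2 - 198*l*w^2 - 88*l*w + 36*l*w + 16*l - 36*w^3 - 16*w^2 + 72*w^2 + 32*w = l^2*(-90*w - 40) + l*(-198*w^2 - 52*w + 16) - 36*w^3 + 56*w^2 + 32*w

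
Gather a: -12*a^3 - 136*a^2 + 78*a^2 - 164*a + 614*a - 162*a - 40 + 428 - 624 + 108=-12*a^3 - 58*a^2 + 288*a - 128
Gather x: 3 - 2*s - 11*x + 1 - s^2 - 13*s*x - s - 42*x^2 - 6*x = -s^2 - 3*s - 42*x^2 + x*(-13*s - 17) + 4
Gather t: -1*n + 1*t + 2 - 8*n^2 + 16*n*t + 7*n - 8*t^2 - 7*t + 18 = -8*n^2 + 6*n - 8*t^2 + t*(16*n - 6) + 20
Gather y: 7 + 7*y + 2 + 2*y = 9*y + 9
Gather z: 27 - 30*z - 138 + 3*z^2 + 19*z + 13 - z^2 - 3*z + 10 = 2*z^2 - 14*z - 88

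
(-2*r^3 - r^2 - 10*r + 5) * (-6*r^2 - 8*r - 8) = 12*r^5 + 22*r^4 + 84*r^3 + 58*r^2 + 40*r - 40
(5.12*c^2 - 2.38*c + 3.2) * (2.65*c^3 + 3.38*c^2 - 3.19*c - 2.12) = 13.568*c^5 + 10.9986*c^4 - 15.8972*c^3 + 7.5538*c^2 - 5.1624*c - 6.784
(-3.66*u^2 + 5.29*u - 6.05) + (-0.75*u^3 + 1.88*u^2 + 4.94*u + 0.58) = -0.75*u^3 - 1.78*u^2 + 10.23*u - 5.47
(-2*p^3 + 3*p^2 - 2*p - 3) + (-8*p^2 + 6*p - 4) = -2*p^3 - 5*p^2 + 4*p - 7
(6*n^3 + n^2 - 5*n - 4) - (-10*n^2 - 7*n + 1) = 6*n^3 + 11*n^2 + 2*n - 5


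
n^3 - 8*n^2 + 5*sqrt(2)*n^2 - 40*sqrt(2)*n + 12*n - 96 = (n - 8)*(n + 2*sqrt(2))*(n + 3*sqrt(2))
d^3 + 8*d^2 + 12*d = d*(d + 2)*(d + 6)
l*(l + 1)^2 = l^3 + 2*l^2 + l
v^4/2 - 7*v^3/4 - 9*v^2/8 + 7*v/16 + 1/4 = (v/2 + 1/4)*(v - 4)*(v - 1/2)*(v + 1/2)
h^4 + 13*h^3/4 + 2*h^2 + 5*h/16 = h*(h + 1/4)*(h + 1/2)*(h + 5/2)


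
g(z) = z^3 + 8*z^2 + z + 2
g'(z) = 3*z^2 + 16*z + 1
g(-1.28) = 11.73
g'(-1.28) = -14.56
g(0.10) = 2.18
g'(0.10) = 2.63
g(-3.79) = 58.68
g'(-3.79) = -16.55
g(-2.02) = 24.38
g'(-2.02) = -19.08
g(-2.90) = 41.99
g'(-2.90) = -20.17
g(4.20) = 221.41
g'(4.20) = 121.12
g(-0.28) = 2.33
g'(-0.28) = -3.24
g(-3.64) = 56.13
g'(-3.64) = -17.49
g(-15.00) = -1588.00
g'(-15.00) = 436.00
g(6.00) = 512.00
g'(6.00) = 205.00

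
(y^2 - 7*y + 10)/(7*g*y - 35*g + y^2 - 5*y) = (y - 2)/(7*g + y)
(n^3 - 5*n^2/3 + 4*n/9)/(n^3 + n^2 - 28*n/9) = (3*n - 1)/(3*n + 7)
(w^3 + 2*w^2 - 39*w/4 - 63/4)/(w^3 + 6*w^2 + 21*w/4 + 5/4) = (4*w^3 + 8*w^2 - 39*w - 63)/(4*w^3 + 24*w^2 + 21*w + 5)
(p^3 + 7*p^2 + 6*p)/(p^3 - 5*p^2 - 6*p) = (p + 6)/(p - 6)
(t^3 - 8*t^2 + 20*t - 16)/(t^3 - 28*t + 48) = (t - 2)/(t + 6)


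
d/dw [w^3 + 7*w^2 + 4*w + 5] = 3*w^2 + 14*w + 4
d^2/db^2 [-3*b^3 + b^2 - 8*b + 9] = 2 - 18*b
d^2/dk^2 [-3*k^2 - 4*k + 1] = -6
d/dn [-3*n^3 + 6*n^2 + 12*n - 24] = -9*n^2 + 12*n + 12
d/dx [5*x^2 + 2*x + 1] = 10*x + 2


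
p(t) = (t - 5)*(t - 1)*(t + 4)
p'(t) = (t - 5)*(t - 1) + (t - 5)*(t + 4) + (t - 1)*(t + 4)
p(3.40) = -28.42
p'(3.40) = 2.08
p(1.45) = -8.71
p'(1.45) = -18.49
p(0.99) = 0.20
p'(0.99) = -20.02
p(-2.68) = 37.31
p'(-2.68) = 13.27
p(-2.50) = 39.38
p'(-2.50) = 9.75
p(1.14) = -2.78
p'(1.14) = -19.66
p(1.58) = -11.07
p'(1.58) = -17.83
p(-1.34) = 39.46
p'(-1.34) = -8.25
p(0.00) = 20.00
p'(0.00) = -19.00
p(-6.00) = -154.00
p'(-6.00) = 113.00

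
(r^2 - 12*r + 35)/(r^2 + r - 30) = (r - 7)/(r + 6)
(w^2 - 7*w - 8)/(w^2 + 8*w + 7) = (w - 8)/(w + 7)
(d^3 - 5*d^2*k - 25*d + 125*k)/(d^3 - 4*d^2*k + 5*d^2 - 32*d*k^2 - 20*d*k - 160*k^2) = (d^2 - 5*d*k - 5*d + 25*k)/(d^2 - 4*d*k - 32*k^2)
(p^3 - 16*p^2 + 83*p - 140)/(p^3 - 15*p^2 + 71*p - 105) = (p - 4)/(p - 3)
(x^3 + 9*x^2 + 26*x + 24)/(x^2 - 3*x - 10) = (x^2 + 7*x + 12)/(x - 5)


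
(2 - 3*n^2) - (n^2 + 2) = -4*n^2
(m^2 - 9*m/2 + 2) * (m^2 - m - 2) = m^4 - 11*m^3/2 + 9*m^2/2 + 7*m - 4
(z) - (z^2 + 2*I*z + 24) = -z^2 + z - 2*I*z - 24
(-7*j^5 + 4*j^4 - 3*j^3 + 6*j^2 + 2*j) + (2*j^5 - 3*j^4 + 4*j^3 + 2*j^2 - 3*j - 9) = -5*j^5 + j^4 + j^3 + 8*j^2 - j - 9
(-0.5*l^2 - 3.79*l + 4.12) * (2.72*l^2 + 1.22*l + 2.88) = -1.36*l^4 - 10.9188*l^3 + 5.1426*l^2 - 5.8888*l + 11.8656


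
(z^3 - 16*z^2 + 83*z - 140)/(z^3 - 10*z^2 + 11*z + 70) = (z - 4)/(z + 2)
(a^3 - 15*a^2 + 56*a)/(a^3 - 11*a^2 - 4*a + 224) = a/(a + 4)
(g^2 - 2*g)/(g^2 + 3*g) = (g - 2)/(g + 3)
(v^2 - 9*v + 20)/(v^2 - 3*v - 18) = (-v^2 + 9*v - 20)/(-v^2 + 3*v + 18)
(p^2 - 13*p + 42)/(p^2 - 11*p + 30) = (p - 7)/(p - 5)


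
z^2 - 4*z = z*(z - 4)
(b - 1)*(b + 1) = b^2 - 1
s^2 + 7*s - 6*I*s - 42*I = (s + 7)*(s - 6*I)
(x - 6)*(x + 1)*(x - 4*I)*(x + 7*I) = x^4 - 5*x^3 + 3*I*x^3 + 22*x^2 - 15*I*x^2 - 140*x - 18*I*x - 168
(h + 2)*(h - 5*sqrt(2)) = h^2 - 5*sqrt(2)*h + 2*h - 10*sqrt(2)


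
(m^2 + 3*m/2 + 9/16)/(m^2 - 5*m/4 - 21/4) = (16*m^2 + 24*m + 9)/(4*(4*m^2 - 5*m - 21))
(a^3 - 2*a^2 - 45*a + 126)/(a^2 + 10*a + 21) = (a^2 - 9*a + 18)/(a + 3)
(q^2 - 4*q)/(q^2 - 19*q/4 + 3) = 4*q/(4*q - 3)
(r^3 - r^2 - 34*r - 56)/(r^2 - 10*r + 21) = (r^2 + 6*r + 8)/(r - 3)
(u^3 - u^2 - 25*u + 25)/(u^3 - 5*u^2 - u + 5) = (u + 5)/(u + 1)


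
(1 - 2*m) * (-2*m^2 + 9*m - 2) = 4*m^3 - 20*m^2 + 13*m - 2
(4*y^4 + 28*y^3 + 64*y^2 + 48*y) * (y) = 4*y^5 + 28*y^4 + 64*y^3 + 48*y^2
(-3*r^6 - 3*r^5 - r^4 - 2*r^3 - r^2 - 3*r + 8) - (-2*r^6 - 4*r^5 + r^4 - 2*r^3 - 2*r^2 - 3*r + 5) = -r^6 + r^5 - 2*r^4 + r^2 + 3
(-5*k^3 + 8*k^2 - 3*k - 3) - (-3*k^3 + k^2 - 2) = -2*k^3 + 7*k^2 - 3*k - 1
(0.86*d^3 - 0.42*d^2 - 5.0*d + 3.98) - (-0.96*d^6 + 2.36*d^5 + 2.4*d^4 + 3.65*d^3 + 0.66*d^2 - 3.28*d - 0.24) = 0.96*d^6 - 2.36*d^5 - 2.4*d^4 - 2.79*d^3 - 1.08*d^2 - 1.72*d + 4.22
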